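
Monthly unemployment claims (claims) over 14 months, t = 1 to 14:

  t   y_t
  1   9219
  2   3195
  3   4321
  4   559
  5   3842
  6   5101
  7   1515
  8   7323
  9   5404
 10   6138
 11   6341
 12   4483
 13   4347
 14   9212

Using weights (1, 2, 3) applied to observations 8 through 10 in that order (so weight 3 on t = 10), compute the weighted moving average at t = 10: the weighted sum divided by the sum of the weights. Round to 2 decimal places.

Weighted sum: 1·7323 + 2·5404 + 3·6138 = 7323 + 10808 + 18414 = 36545
Weight total: 1 + 2 + 3 = 6
WMA = 36545 / 6 = 6090.83

6090.83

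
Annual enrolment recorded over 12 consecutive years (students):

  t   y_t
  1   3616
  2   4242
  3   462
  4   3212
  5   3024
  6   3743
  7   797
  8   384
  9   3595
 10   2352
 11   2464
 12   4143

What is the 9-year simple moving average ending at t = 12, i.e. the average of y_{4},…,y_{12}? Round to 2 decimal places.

2634.89

Sum of periods 4–12: 3212 + 3024 + 3743 + 797 + 384 + 3595 + 2352 + 2464 + 4143 = 23714
Divide by 9: 23714 / 9 = 2634.89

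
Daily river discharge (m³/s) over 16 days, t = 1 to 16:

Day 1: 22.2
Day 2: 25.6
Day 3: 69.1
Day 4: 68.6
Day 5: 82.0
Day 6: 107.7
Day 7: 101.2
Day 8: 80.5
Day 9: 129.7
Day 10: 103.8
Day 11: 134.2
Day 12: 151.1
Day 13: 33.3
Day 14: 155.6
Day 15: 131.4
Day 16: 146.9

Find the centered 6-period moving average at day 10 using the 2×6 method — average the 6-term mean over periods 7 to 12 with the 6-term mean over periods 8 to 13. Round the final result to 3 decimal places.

Sum over 7–12: 101.2 + 80.5 + 129.7 + 103.8 + 134.2 + 151.1 = 700.5
Sum over 8–13: 80.5 + 129.7 + 103.8 + 134.2 + 151.1 + 33.3 = 632.6
CMA at t=10 = (700.5 + 632.6) / (2·6) = 1333.1 / 12 = 111.092

111.092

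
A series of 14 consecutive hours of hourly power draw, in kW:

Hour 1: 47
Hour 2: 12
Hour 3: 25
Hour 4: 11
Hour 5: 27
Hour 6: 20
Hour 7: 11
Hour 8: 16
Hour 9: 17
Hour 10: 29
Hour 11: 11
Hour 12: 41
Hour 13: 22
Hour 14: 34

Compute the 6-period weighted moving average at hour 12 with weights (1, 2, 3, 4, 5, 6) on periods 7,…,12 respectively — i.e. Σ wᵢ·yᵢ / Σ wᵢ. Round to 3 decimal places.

Weighted sum: 1·11 + 2·16 + 3·17 + 4·29 + 5·11 + 6·41 = 11 + 32 + 51 + 116 + 55 + 246 = 511
Weight total: 1 + 2 + 3 + 4 + 5 + 6 = 21
WMA = 511 / 21 = 24.333

24.333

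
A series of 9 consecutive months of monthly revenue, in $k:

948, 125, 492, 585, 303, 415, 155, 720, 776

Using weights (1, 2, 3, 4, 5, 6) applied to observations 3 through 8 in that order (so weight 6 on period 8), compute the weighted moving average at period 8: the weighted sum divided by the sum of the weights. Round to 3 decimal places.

444.095

Weighted sum: 1·492 + 2·585 + 3·303 + 4·415 + 5·155 + 6·720 = 492 + 1170 + 909 + 1660 + 775 + 4320 = 9326
Weight total: 1 + 2 + 3 + 4 + 5 + 6 = 21
WMA = 9326 / 21 = 444.095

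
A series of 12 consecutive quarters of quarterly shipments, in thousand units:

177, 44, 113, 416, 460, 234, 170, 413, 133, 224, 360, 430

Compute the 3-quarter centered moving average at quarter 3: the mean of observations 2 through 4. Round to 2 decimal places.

Sum of periods 2–4: 44 + 113 + 416 = 573
Divide by 3: 573 / 3 = 191.00

191.00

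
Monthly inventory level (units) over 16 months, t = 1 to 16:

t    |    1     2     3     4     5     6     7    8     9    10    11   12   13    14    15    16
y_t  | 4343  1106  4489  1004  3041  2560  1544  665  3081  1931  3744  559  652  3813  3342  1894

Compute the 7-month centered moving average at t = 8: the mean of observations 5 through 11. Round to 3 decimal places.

Sum of periods 5–11: 3041 + 2560 + 1544 + 665 + 3081 + 1931 + 3744 = 16566
Divide by 7: 16566 / 7 = 2366.571

2366.571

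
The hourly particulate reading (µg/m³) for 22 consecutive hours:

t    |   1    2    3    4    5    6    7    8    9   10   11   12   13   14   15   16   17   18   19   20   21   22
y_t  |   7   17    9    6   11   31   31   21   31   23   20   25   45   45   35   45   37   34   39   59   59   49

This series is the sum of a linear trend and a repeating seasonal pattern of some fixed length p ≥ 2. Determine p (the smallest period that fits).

7

First differences y_{t+1} − y_t: 10, -8, -3, 5, 20, 0, -10, 10, -8, -3, 5, 20, 0, -10, 10, -8, …
The difference pattern repeats every 7 terms and not for any smaller step, so p = 7.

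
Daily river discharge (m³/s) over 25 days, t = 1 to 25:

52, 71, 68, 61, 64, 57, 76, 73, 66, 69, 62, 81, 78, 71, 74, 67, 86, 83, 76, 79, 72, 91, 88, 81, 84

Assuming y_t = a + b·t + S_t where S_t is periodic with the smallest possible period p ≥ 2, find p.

First differences y_{t+1} − y_t: 19, -3, -7, 3, -7, 19, -3, -7, 3, -7, 19, -3, …
The difference pattern repeats every 5 terms and not for any smaller step, so p = 5.

5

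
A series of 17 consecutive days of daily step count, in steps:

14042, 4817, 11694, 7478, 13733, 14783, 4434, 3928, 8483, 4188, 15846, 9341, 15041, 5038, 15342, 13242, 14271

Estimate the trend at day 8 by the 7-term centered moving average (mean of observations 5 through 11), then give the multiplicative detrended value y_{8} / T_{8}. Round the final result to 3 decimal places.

0.420

Trend T_8 = (13733 + 14783 + 4434 + 3928 + 8483 + 4188 + 15846) / 7 = 65395/7 = 9342.14286
Ratio to trend: 3928 / 9342.14286 = 0.420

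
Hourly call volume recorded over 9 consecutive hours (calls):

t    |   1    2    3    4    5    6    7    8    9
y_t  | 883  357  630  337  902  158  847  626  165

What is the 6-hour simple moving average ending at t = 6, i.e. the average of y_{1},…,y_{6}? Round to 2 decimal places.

544.50

Sum of periods 1–6: 883 + 357 + 630 + 337 + 902 + 158 = 3267
Divide by 6: 3267 / 6 = 544.50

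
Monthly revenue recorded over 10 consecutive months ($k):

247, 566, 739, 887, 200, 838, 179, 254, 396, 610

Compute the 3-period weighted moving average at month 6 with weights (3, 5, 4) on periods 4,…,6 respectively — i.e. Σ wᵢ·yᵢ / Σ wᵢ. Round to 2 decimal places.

584.42

Weighted sum: 3·887 + 5·200 + 4·838 = 2661 + 1000 + 3352 = 7013
Weight total: 3 + 5 + 4 = 12
WMA = 7013 / 12 = 584.42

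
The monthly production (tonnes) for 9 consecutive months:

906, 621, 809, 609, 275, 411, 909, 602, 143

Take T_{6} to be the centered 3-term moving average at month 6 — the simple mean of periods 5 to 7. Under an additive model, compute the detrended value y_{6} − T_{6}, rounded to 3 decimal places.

-120.667

Trend T_6 = (275 + 411 + 909) / 3 = 1595/3 = 531.66667
Detrended value: 411 − 531.66667 = -120.667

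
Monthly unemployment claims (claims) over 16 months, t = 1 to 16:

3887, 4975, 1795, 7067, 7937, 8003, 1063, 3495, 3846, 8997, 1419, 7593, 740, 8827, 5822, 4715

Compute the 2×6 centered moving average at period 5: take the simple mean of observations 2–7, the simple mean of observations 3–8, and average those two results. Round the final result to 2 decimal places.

Sum over 2–7: 4975 + 1795 + 7067 + 7937 + 8003 + 1063 = 30840
Sum over 3–8: 1795 + 7067 + 7937 + 8003 + 1063 + 3495 = 29360
CMA at t=5 = (30840 + 29360) / (2·6) = 60200 / 12 = 5016.67

5016.67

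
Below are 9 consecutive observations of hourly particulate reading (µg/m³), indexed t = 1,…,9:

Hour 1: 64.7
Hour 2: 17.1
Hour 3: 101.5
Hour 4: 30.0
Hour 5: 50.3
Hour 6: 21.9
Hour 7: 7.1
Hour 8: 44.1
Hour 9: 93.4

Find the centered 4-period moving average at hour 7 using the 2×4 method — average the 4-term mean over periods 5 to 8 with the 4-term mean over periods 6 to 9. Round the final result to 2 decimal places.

Sum over 5–8: 50.3 + 21.9 + 7.1 + 44.1 = 123.4
Sum over 6–9: 21.9 + 7.1 + 44.1 + 93.4 = 166.5
CMA at t=7 = (123.4 + 166.5) / (2·4) = 289.9 / 8 = 36.24

36.24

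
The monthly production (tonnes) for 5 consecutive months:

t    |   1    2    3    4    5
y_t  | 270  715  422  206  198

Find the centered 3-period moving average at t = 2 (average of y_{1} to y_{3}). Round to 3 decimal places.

Sum of periods 1–3: 270 + 715 + 422 = 1407
Divide by 3: 1407 / 3 = 469.000

469.000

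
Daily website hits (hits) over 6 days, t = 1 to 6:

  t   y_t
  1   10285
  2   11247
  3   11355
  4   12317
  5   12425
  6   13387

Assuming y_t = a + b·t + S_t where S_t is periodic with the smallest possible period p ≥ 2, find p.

2

First differences y_{t+1} − y_t: 962, 108, 962, 108, 962, …
The difference pattern repeats every 2 terms and not for any smaller step, so p = 2.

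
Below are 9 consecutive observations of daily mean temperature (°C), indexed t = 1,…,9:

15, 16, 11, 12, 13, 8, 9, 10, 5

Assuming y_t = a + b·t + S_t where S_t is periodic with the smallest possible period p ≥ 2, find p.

First differences y_{t+1} − y_t: 1, -5, 1, 1, -5, 1, 1, -5, …
The difference pattern repeats every 3 terms and not for any smaller step, so p = 3.

3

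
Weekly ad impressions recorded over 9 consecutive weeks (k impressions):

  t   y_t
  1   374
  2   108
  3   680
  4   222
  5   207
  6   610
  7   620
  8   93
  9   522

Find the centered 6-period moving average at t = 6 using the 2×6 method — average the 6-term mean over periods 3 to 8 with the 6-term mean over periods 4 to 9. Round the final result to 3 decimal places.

Sum over 3–8: 680 + 222 + 207 + 610 + 620 + 93 = 2432
Sum over 4–9: 222 + 207 + 610 + 620 + 93 + 522 = 2274
CMA at t=6 = (2432 + 2274) / (2·6) = 4706 / 12 = 392.167

392.167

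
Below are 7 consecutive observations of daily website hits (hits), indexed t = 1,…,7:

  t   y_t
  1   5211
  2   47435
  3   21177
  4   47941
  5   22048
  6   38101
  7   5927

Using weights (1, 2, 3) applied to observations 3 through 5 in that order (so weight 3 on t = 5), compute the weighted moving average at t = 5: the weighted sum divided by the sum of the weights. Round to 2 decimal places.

Weighted sum: 1·21177 + 2·47941 + 3·22048 = 21177 + 95882 + 66144 = 183203
Weight total: 1 + 2 + 3 = 6
WMA = 183203 / 6 = 30533.83

30533.83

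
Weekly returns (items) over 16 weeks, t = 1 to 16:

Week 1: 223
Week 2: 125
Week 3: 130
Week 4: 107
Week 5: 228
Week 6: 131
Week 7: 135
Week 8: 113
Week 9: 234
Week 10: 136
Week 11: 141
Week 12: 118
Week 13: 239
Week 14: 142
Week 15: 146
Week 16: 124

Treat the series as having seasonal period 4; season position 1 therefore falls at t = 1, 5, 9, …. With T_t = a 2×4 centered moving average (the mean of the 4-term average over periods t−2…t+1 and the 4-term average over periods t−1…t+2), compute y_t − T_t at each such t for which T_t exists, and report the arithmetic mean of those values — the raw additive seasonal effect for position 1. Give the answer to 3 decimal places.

Season position 1 occurs at t = 5, 9, 13 (where T_t is defined).
t=5: T_5 = 149.62500; y_5 − T_5 = 228 − 149.62500 = 78.37500
t=9: T_9 = 155.25000; y_9 − T_9 = 234 − 155.25000 = 78.75000
t=13: T_13 = 160.62500; y_13 − T_13 = 239 − 160.62500 = 78.37500
Mean deviation: (78.37500 + 78.75000 + 78.37500) / 3 = 78.500

78.500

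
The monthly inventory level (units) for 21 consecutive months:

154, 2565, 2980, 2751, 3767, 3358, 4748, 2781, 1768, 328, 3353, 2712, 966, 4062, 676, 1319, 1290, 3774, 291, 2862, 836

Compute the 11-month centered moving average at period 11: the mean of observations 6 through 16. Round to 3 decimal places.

2370.091

Sum of periods 6–16: 3358 + 4748 + 2781 + 1768 + 328 + 3353 + 2712 + 966 + 4062 + 676 + 1319 = 26071
Divide by 11: 26071 / 11 = 2370.091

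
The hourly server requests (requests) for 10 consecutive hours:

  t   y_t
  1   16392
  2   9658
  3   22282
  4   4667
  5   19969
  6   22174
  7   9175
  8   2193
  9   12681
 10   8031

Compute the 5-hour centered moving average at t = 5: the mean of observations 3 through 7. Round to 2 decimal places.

Sum of periods 3–7: 22282 + 4667 + 19969 + 22174 + 9175 = 78267
Divide by 5: 78267 / 5 = 15653.40

15653.40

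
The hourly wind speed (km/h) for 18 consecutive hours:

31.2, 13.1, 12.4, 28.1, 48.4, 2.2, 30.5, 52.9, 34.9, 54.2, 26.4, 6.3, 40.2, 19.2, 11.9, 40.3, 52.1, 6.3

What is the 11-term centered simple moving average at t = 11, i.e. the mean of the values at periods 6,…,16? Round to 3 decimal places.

Sum of periods 6–16: 2.2 + 30.5 + 52.9 + 34.9 + 54.2 + 26.4 + 6.3 + 40.2 + 19.2 + 11.9 + 40.3 = 319.0
Divide by 11: 319.0 / 11 = 29.000

29.000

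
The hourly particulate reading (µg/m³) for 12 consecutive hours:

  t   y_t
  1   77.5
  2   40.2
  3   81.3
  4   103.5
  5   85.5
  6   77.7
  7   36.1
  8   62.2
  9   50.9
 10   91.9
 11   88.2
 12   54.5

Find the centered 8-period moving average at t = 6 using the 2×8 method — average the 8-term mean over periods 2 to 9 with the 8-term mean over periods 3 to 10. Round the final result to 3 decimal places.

Sum over 2–9: 40.2 + 81.3 + 103.5 + 85.5 + 77.7 + 36.1 + 62.2 + 50.9 = 537.4
Sum over 3–10: 81.3 + 103.5 + 85.5 + 77.7 + 36.1 + 62.2 + 50.9 + 91.9 = 589.1
CMA at t=6 = (537.4 + 589.1) / (2·8) = 1126.5 / 16 = 70.406

70.406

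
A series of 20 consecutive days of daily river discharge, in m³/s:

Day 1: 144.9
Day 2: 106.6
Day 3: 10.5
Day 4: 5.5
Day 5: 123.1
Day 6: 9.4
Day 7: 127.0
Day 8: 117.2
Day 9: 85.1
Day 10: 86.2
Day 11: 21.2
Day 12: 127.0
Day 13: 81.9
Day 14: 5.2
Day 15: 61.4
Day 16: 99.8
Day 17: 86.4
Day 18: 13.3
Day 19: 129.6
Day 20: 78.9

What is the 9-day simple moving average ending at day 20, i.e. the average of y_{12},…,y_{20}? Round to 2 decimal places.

Sum of periods 12–20: 127.0 + 81.9 + 5.2 + 61.4 + 99.8 + 86.4 + 13.3 + 129.6 + 78.9 = 683.5
Divide by 9: 683.5 / 9 = 75.94

75.94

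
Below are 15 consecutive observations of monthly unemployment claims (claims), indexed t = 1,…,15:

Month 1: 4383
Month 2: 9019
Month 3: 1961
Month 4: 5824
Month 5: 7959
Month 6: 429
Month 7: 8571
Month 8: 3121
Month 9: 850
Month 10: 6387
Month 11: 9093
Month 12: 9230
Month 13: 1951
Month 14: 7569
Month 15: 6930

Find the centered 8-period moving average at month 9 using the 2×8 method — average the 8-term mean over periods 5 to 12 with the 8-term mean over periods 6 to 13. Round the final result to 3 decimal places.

Sum over 5–12: 7959 + 429 + 8571 + 3121 + 850 + 6387 + 9093 + 9230 = 45640
Sum over 6–13: 429 + 8571 + 3121 + 850 + 6387 + 9093 + 9230 + 1951 = 39632
CMA at t=9 = (45640 + 39632) / (2·8) = 85272 / 16 = 5329.500

5329.500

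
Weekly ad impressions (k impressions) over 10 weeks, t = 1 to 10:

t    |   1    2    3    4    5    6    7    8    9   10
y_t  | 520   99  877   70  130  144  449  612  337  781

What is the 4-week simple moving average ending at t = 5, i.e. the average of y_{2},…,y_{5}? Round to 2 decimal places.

294.00

Sum of periods 2–5: 99 + 877 + 70 + 130 = 1176
Divide by 4: 1176 / 4 = 294.00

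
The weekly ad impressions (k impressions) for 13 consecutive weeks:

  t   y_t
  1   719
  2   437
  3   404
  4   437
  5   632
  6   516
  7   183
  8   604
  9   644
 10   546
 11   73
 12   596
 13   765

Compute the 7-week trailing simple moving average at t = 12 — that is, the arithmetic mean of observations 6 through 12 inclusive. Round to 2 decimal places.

Sum of periods 6–12: 516 + 183 + 604 + 644 + 546 + 73 + 596 = 3162
Divide by 7: 3162 / 7 = 451.71

451.71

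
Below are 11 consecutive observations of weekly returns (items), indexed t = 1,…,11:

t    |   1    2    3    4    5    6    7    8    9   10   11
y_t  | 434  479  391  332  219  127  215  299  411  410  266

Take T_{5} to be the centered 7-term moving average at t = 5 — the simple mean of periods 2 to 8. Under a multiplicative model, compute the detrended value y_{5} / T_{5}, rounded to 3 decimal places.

0.743

Trend T_5 = (479 + 391 + 332 + 219 + 127 + 215 + 299) / 7 = 2062/7 = 294.57143
Ratio to trend: 219 / 294.57143 = 0.743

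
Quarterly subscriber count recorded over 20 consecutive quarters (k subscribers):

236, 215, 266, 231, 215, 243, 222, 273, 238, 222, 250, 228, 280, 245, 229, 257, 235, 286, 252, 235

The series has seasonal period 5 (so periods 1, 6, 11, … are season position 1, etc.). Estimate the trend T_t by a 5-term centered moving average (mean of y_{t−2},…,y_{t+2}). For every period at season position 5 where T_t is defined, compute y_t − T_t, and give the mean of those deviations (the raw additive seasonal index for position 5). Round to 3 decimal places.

Season position 5 occurs at t = 5, 10, 15 (where T_t is defined).
t=5: T_5 = 235.40000; y_5 − T_5 = 215 − 235.40000 = -20.40000
t=10: T_10 = 242.20000; y_10 − T_10 = 222 − 242.20000 = -20.20000
t=15: T_15 = 249.20000; y_15 − T_15 = 229 − 249.20000 = -20.20000
Mean deviation: (-20.40000 + -20.20000 + -20.20000) / 3 = -20.267

-20.267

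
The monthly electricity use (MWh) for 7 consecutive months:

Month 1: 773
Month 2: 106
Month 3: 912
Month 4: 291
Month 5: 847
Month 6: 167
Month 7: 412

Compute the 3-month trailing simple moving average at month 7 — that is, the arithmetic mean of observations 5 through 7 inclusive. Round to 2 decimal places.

475.33

Sum of periods 5–7: 847 + 167 + 412 = 1426
Divide by 3: 1426 / 3 = 475.33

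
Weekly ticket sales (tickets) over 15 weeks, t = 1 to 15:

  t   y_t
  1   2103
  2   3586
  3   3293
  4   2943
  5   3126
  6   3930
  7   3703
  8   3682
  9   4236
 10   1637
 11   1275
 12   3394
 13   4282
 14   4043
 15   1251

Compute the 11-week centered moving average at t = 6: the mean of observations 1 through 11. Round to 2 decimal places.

3046.73

Sum of periods 1–11: 2103 + 3586 + 3293 + 2943 + 3126 + 3930 + 3703 + 3682 + 4236 + 1637 + 1275 = 33514
Divide by 11: 33514 / 11 = 3046.73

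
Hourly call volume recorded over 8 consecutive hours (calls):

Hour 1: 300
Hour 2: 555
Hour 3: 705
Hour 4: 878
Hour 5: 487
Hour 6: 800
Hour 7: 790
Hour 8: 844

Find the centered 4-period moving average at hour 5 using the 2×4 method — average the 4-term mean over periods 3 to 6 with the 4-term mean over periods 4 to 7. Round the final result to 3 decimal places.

728.125

Sum over 3–6: 705 + 878 + 487 + 800 = 2870
Sum over 4–7: 878 + 487 + 800 + 790 = 2955
CMA at t=5 = (2870 + 2955) / (2·4) = 5825 / 8 = 728.125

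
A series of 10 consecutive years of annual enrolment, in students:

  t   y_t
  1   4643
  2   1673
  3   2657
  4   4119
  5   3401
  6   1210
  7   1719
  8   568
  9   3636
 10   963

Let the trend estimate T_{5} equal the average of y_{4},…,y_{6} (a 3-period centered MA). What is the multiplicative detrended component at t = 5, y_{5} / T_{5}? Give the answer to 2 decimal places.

1.17

Trend T_5 = (4119 + 3401 + 1210) / 3 = 8730/3 = 2910.0000
Ratio to trend: 3401 / 2910.0000 = 1.17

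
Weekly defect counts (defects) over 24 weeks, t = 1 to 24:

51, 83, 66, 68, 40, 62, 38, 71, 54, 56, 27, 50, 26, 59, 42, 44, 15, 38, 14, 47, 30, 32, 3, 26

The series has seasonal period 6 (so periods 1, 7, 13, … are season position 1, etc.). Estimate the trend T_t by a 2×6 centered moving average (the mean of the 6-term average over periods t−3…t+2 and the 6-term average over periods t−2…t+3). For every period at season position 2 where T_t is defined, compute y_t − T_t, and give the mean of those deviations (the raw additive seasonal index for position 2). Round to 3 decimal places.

18.639

Season position 2 occurs at t = 8, 14, 20 (where T_t is defined).
t=8: T_8 = 52.41667; y_8 − T_8 = 71 − 52.41667 = 18.58333
t=14: T_14 = 40.33333; y_14 − T_14 = 59 − 40.33333 = 18.66667
t=20: T_20 = 28.33333; y_20 − T_20 = 47 − 28.33333 = 18.66667
Mean deviation: (18.58333 + 18.66667 + 18.66667) / 3 = 18.639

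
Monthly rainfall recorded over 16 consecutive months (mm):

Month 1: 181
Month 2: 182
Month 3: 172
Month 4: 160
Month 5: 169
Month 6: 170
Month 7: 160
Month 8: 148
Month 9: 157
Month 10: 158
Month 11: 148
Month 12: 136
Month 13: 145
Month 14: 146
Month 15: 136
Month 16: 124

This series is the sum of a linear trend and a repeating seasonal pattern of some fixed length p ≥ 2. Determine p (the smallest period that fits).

First differences y_{t+1} − y_t: 1, -10, -12, 9, 1, -10, -12, 9, 1, -10, …
The difference pattern repeats every 4 terms and not for any smaller step, so p = 4.

4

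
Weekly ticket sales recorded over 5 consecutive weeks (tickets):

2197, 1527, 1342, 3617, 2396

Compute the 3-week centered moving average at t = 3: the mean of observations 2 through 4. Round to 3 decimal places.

2162.000

Sum of periods 2–4: 1527 + 1342 + 3617 = 6486
Divide by 3: 6486 / 3 = 2162.000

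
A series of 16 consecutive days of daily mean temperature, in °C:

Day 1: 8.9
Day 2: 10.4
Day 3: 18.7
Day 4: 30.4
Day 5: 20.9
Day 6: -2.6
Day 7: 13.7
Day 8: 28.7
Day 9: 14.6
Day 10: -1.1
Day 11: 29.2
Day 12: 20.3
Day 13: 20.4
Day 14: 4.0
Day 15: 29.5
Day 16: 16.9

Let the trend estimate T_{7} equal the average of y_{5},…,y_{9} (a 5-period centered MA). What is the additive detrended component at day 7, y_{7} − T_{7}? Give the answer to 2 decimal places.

-1.36

Trend T_7 = (20.9 + (-2.6) + 13.7 + 28.7 + 14.6) / 5 = 75.3/5 = 15.0600
Detrended value: 13.7 − 15.0600 = -1.36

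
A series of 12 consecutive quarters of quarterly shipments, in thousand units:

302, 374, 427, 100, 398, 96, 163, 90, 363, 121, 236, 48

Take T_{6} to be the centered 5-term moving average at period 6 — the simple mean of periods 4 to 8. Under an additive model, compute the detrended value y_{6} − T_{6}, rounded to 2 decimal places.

-73.40

Trend T_6 = (100 + 398 + 96 + 163 + 90) / 5 = 847/5 = 169.4000
Detrended value: 96 − 169.4000 = -73.40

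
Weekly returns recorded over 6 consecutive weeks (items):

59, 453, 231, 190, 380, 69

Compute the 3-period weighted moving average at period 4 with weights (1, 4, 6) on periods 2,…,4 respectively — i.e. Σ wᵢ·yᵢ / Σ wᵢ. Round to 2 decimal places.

Weighted sum: 1·453 + 4·231 + 6·190 = 453 + 924 + 1140 = 2517
Weight total: 1 + 4 + 6 = 11
WMA = 2517 / 11 = 228.82

228.82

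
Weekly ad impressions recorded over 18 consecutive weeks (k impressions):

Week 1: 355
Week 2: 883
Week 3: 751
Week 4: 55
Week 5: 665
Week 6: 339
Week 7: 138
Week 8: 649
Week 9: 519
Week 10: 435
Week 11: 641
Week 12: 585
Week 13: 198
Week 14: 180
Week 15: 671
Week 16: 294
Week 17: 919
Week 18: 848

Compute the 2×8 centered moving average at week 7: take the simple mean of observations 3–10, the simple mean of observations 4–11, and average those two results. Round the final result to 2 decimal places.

437.00

Sum over 3–10: 751 + 55 + 665 + 339 + 138 + 649 + 519 + 435 = 3551
Sum over 4–11: 55 + 665 + 339 + 138 + 649 + 519 + 435 + 641 = 3441
CMA at t=7 = (3551 + 3441) / (2·8) = 6992 / 16 = 437.00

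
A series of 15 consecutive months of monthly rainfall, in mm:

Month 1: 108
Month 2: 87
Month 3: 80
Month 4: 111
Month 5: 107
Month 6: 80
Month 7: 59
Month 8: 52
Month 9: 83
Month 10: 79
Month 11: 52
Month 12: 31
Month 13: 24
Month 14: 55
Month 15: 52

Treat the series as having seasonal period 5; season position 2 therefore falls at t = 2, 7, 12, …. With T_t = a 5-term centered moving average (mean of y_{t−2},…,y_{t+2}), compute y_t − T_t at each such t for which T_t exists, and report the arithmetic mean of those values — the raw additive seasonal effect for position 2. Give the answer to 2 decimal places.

Season position 2 occurs at t = 7, 12 (where T_t is defined).
t=7: T_7 = 76.2000; y_7 − T_7 = 59 − 76.2000 = -17.2000
t=12: T_12 = 48.2000; y_12 − T_12 = 31 − 48.2000 = -17.2000
Mean deviation: (-17.2000 + -17.2000) / 2 = -17.20

-17.20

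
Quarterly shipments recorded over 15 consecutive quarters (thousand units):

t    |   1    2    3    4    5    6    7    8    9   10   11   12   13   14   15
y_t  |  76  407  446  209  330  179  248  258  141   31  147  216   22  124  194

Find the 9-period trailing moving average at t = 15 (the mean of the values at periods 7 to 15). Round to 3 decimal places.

Sum of periods 7–15: 248 + 258 + 141 + 31 + 147 + 216 + 22 + 124 + 194 = 1381
Divide by 9: 1381 / 9 = 153.444

153.444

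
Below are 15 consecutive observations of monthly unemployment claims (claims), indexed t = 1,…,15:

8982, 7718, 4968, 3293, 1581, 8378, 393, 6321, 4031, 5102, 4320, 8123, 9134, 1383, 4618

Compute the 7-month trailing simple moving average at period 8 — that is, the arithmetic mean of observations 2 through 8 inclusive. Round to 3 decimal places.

Sum of periods 2–8: 7718 + 4968 + 3293 + 1581 + 8378 + 393 + 6321 = 32652
Divide by 7: 32652 / 7 = 4664.571

4664.571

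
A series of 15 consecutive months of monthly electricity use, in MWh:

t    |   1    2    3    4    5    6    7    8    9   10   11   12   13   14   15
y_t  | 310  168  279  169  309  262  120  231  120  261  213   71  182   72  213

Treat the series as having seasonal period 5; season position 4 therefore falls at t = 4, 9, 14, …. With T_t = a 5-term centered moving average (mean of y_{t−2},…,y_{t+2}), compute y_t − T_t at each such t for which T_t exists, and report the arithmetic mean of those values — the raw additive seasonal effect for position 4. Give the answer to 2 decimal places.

-68.70

Season position 4 occurs at t = 4, 9 (where T_t is defined).
t=4: T_4 = 237.4000; y_4 − T_4 = 169 − 237.4000 = -68.4000
t=9: T_9 = 189.0000; y_9 − T_9 = 120 − 189.0000 = -69.0000
Mean deviation: (-68.4000 + -69.0000) / 2 = -68.70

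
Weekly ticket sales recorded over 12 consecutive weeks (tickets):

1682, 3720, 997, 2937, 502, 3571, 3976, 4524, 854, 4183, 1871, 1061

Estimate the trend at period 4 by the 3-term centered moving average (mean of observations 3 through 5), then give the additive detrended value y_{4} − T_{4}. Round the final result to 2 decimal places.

Trend T_4 = (997 + 2937 + 502) / 3 = 4436/3 = 1478.6667
Detrended value: 2937 − 1478.6667 = 1458.33

1458.33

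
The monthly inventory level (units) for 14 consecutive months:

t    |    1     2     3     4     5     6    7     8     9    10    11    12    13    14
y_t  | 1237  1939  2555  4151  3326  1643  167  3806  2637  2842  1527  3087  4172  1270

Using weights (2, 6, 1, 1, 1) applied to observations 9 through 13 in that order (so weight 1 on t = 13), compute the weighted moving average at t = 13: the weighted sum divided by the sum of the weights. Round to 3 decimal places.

2828.364

Weighted sum: 2·2637 + 6·2842 + 1·1527 + 1·3087 + 1·4172 = 5274 + 17052 + 1527 + 3087 + 4172 = 31112
Weight total: 2 + 6 + 1 + 1 + 1 = 11
WMA = 31112 / 11 = 2828.364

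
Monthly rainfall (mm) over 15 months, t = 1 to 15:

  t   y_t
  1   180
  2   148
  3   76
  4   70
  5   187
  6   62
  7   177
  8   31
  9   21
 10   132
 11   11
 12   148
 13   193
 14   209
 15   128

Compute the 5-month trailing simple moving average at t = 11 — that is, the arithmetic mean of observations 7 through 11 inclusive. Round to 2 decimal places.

74.40

Sum of periods 7–11: 177 + 31 + 21 + 132 + 11 = 372
Divide by 5: 372 / 5 = 74.40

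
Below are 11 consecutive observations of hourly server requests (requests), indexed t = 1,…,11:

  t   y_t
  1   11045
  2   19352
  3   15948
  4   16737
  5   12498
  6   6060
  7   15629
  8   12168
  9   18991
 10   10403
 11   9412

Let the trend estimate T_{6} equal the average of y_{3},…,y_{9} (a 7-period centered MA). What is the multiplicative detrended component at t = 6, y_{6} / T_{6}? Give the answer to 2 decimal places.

0.43

Trend T_6 = (15948 + 16737 + 12498 + 6060 + 15629 + 12168 + 18991) / 7 = 98031/7 = 14004.4286
Ratio to trend: 6060 / 14004.4286 = 0.43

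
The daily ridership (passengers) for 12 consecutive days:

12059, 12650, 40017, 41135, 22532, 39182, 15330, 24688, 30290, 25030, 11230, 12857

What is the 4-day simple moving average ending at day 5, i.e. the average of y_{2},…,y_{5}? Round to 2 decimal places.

29083.50

Sum of periods 2–5: 12650 + 40017 + 41135 + 22532 = 116334
Divide by 4: 116334 / 4 = 29083.50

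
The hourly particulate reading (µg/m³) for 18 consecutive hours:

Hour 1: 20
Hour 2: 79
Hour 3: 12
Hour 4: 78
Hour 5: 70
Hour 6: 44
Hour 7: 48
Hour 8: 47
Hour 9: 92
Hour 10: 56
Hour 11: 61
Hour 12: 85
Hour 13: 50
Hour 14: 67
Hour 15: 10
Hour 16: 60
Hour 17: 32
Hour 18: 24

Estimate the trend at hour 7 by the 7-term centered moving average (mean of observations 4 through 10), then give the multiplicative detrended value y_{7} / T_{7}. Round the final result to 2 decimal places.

0.77

Trend T_7 = (78 + 70 + 44 + 48 + 47 + 92 + 56) / 7 = 435/7 = 62.1429
Ratio to trend: 48 / 62.1429 = 0.77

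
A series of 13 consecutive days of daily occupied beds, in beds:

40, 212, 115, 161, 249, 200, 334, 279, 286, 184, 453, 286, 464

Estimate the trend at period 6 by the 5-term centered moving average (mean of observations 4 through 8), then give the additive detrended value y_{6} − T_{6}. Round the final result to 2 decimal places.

Trend T_6 = (161 + 249 + 200 + 334 + 279) / 5 = 1223/5 = 244.6000
Detrended value: 200 − 244.6000 = -44.60

-44.60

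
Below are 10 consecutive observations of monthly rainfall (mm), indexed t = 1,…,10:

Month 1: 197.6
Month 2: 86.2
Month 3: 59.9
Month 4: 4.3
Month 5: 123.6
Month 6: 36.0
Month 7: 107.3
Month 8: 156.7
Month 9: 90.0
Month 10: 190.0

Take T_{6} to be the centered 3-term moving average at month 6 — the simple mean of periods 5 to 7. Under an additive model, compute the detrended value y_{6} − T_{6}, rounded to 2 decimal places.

-52.97

Trend T_6 = (123.6 + 36.0 + 107.3) / 3 = 266.9/3 = 88.9667
Detrended value: 36.0 − 88.9667 = -52.97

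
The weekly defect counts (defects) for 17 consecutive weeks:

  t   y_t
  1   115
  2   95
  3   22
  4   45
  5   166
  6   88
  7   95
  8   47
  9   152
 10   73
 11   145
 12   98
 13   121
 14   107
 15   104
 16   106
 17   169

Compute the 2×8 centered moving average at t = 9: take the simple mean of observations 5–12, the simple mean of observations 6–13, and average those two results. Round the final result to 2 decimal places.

105.19

Sum over 5–12: 166 + 88 + 95 + 47 + 152 + 73 + 145 + 98 = 864
Sum over 6–13: 88 + 95 + 47 + 152 + 73 + 145 + 98 + 121 = 819
CMA at t=9 = (864 + 819) / (2·8) = 1683 / 16 = 105.19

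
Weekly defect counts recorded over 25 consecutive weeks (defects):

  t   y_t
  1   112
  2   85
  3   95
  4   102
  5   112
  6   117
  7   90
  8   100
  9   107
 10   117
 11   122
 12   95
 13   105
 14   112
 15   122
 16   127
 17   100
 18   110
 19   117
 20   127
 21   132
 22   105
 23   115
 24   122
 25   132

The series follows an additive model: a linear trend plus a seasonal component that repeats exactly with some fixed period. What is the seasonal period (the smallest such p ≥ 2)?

First differences y_{t+1} − y_t: -27, 10, 7, 10, 5, -27, 10, 7, 10, 5, -27, 10, …
The difference pattern repeats every 5 terms and not for any smaller step, so p = 5.

5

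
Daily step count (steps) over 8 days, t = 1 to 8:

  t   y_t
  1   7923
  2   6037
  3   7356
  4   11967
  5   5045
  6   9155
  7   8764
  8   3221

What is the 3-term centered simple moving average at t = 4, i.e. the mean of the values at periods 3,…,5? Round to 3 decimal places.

8122.667

Sum of periods 3–5: 7356 + 11967 + 5045 = 24368
Divide by 3: 24368 / 3 = 8122.667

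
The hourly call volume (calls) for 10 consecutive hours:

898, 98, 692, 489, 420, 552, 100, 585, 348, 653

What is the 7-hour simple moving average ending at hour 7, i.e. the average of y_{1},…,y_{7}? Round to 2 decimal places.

464.14

Sum of periods 1–7: 898 + 98 + 692 + 489 + 420 + 552 + 100 = 3249
Divide by 7: 3249 / 7 = 464.14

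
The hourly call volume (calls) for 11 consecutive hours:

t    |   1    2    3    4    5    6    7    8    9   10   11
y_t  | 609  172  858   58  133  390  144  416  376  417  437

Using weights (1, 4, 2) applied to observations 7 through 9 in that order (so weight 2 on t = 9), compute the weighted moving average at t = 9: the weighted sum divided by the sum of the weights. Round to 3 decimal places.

Weighted sum: 1·144 + 4·416 + 2·376 = 144 + 1664 + 752 = 2560
Weight total: 1 + 4 + 2 = 7
WMA = 2560 / 7 = 365.714

365.714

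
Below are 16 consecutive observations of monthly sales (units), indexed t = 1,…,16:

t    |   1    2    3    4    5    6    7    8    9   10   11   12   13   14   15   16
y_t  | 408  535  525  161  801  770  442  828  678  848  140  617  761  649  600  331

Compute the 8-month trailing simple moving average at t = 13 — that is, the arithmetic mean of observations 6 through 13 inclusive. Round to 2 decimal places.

Sum of periods 6–13: 770 + 442 + 828 + 678 + 848 + 140 + 617 + 761 = 5084
Divide by 8: 5084 / 8 = 635.50

635.50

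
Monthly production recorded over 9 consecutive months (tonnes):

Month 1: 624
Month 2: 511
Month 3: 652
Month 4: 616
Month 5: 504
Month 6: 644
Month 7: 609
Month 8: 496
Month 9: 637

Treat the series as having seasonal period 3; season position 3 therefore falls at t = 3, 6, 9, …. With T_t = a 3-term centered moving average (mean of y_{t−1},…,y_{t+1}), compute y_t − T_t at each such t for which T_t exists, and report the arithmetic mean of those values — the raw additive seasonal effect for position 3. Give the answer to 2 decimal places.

Season position 3 occurs at t = 3, 6 (where T_t is defined).
t=3: T_3 = 593.0000; y_3 − T_3 = 652 − 593.0000 = 59.0000
t=6: T_6 = 585.6667; y_6 − T_6 = 644 − 585.6667 = 58.3333
Mean deviation: (59.0000 + 58.3333) / 2 = 58.67

58.67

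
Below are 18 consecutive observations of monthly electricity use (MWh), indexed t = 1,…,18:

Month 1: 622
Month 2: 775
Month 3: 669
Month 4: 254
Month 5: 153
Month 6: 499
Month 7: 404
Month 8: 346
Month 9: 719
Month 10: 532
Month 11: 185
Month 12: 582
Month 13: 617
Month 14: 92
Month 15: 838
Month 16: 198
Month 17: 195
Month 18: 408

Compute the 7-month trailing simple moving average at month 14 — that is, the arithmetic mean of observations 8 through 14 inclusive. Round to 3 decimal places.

439.000

Sum of periods 8–14: 346 + 719 + 532 + 185 + 582 + 617 + 92 = 3073
Divide by 7: 3073 / 7 = 439.000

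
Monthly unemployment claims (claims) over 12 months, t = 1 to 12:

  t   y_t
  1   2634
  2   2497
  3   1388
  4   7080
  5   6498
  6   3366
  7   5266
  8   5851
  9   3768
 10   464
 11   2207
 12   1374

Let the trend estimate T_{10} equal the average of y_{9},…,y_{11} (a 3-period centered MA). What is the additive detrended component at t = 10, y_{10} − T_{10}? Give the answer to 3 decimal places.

Trend T_10 = (3768 + 464 + 2207) / 3 = 6439/3 = 2146.33333
Detrended value: 464 − 2146.33333 = -1682.333

-1682.333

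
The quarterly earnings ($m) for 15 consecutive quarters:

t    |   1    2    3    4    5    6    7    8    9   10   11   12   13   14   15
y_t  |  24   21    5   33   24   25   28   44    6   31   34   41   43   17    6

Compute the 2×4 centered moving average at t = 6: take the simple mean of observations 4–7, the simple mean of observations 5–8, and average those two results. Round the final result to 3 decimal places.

28.875

Sum over 4–7: 33 + 24 + 25 + 28 = 110
Sum over 5–8: 24 + 25 + 28 + 44 = 121
CMA at t=6 = (110 + 121) / (2·4) = 231 / 8 = 28.875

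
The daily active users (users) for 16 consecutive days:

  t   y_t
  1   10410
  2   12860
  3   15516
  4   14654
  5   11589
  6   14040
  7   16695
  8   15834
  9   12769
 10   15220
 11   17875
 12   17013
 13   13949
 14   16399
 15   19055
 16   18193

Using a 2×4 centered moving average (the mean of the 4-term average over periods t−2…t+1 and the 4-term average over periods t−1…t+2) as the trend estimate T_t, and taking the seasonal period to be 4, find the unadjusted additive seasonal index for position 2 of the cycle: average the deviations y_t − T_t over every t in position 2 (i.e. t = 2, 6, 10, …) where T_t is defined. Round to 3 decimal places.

-352.125

Season position 2 occurs at t = 6, 10, 14 (where T_t is defined).
t=6: T_6 = 14392.00000; y_6 − T_6 = 14040 − 14392.00000 = -352.00000
t=10: T_10 = 15571.87500; y_10 − T_10 = 15220 − 15571.87500 = -351.87500
t=14: T_14 = 16751.50000; y_14 − T_14 = 16399 − 16751.50000 = -352.50000
Mean deviation: (-352.00000 + -351.87500 + -352.50000) / 3 = -352.125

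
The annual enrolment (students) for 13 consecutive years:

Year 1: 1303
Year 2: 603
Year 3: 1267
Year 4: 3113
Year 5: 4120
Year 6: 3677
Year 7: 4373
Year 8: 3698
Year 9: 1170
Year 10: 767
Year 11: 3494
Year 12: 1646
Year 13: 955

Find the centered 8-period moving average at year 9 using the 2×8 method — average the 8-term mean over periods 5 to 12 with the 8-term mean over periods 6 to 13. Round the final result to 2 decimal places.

Sum over 5–12: 4120 + 3677 + 4373 + 3698 + 1170 + 767 + 3494 + 1646 = 22945
Sum over 6–13: 3677 + 4373 + 3698 + 1170 + 767 + 3494 + 1646 + 955 = 19780
CMA at t=9 = (22945 + 19780) / (2·8) = 42725 / 16 = 2670.31

2670.31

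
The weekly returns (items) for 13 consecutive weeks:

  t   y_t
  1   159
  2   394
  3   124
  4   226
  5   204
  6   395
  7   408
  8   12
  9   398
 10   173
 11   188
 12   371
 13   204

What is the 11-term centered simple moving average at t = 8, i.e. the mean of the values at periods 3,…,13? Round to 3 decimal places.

Sum of periods 3–13: 124 + 226 + 204 + 395 + 408 + 12 + 398 + 173 + 188 + 371 + 204 = 2703
Divide by 11: 2703 / 11 = 245.727

245.727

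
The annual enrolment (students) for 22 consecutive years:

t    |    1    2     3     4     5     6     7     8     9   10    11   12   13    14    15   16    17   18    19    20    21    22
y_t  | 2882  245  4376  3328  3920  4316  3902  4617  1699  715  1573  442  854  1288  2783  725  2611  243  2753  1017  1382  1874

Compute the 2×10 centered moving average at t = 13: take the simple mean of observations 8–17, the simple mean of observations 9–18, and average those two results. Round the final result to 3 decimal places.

1512.000

Sum over 8–17: 4617 + 1699 + 715 + 1573 + 442 + 854 + 1288 + 2783 + 725 + 2611 = 17307
Sum over 9–18: 1699 + 715 + 1573 + 442 + 854 + 1288 + 2783 + 725 + 2611 + 243 = 12933
CMA at t=13 = (17307 + 12933) / (2·10) = 30240 / 20 = 1512.000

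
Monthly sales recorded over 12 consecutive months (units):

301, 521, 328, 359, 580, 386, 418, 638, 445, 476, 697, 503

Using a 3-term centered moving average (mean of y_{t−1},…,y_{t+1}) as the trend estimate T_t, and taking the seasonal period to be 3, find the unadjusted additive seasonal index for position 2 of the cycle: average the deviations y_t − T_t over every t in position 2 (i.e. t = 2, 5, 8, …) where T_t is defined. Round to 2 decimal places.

138.00

Season position 2 occurs at t = 2, 5, 8, 11 (where T_t is defined).
t=2: T_2 = 383.3333; y_2 − T_2 = 521 − 383.3333 = 137.6667
t=5: T_5 = 441.6667; y_5 − T_5 = 580 − 441.6667 = 138.3333
t=8: T_8 = 500.3333; y_8 − T_8 = 638 − 500.3333 = 137.6667
t=11: T_11 = 558.6667; y_11 − T_11 = 697 − 558.6667 = 138.3333
Mean deviation: (137.6667 + 138.3333 + 137.6667 + 138.3333) / 4 = 138.00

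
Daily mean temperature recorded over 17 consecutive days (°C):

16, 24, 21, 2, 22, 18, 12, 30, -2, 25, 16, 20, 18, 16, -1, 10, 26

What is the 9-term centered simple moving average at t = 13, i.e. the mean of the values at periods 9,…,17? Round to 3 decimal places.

Sum of periods 9–17: (-2) + 25 + 16 + 20 + 18 + 16 + (-1) + 10 + 26 = 128
Divide by 9: 128 / 9 = 14.222

14.222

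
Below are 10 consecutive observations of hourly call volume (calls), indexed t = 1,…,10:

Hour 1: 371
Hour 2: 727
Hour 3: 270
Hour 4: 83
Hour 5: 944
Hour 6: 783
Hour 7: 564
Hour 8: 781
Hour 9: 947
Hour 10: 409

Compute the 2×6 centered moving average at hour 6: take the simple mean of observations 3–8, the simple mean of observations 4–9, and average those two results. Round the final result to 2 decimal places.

Sum over 3–8: 270 + 83 + 944 + 783 + 564 + 781 = 3425
Sum over 4–9: 83 + 944 + 783 + 564 + 781 + 947 = 4102
CMA at t=6 = (3425 + 4102) / (2·6) = 7527 / 12 = 627.25

627.25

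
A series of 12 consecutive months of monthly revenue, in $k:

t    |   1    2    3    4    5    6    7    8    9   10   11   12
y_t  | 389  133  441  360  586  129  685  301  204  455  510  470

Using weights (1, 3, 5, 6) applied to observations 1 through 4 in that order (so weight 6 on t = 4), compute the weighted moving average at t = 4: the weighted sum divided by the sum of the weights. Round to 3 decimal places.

Weighted sum: 1·389 + 3·133 + 5·441 + 6·360 = 389 + 399 + 2205 + 2160 = 5153
Weight total: 1 + 3 + 5 + 6 = 15
WMA = 5153 / 15 = 343.533

343.533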